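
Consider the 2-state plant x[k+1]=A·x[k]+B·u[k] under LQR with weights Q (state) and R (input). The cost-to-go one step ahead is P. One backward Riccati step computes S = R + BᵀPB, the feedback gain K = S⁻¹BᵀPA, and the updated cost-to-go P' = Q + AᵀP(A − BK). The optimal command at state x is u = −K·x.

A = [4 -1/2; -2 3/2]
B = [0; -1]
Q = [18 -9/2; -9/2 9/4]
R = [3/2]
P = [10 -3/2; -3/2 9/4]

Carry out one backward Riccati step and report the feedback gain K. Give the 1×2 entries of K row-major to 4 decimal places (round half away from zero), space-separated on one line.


BᵀP = [1.5000 -2.2500]
S = R + BᵀPB = [3/2] + [2.2500] = [3.7500]
BᵀPA = [10.5000 -4.1250]
K = S⁻¹·BᵀPA = [2.8000 -1.1000]
A−BK = [4.0000 -0.5000; 0.8000 0.4000]
AᵀP(A−BK) = [163.6000 -25.7000; -25.7000 5.2750]
P' = Q + AᵀP(A−BK) = [181.6000 -30.2000; -30.2000 7.5250]
tr(P') = 189.1250

2.8000 -1.1000


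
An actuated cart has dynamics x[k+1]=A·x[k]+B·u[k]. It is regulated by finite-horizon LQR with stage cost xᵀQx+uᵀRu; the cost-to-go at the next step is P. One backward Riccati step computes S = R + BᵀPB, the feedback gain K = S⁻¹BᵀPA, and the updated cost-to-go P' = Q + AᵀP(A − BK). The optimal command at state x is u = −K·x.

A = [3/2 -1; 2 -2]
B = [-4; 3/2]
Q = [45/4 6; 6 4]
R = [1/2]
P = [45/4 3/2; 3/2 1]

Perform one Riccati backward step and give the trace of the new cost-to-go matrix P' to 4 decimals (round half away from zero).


26.1003

BᵀP = [-42.7500 -4.5000]
S = R + BᵀPB = [1/2] + [164.2500] = [164.7500]
BᵀPA = [-73.1250 51.7500]
K = S⁻¹·BᵀPA = [-0.4439 0.3141]
A−BK = [-0.2754 0.2564; 2.6658 -2.4712]
AᵀP(A−BK) = [5.8557 -5.4055; -5.4055 4.9947]
P' = Q + AᵀP(A−BK) = [17.1057 0.5945; 0.5945 8.9947]
tr(P') = 26.1003


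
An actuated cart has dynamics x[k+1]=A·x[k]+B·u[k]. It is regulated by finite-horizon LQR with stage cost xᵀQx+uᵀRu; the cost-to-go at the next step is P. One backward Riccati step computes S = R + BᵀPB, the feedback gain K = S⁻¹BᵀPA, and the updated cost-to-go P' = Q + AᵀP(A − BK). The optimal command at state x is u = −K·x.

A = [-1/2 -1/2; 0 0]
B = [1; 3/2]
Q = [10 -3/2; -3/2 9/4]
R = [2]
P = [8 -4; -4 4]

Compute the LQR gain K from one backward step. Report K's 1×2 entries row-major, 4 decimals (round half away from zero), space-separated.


BᵀP = [2.0000 2.0000]
S = R + BᵀPB = [2] + [5.0000] = [7.0000]
BᵀPA = [-1.0000 -1.0000]
K = S⁻¹·BᵀPA = [-0.1429 -0.1429]
A−BK = [-0.3571 -0.3571; 0.2143 0.2143]
AᵀP(A−BK) = [1.8571 1.8571; 1.8571 1.8571]
P' = Q + AᵀP(A−BK) = [11.8571 0.3571; 0.3571 4.1071]
tr(P') = 15.9643

-0.1429 -0.1429


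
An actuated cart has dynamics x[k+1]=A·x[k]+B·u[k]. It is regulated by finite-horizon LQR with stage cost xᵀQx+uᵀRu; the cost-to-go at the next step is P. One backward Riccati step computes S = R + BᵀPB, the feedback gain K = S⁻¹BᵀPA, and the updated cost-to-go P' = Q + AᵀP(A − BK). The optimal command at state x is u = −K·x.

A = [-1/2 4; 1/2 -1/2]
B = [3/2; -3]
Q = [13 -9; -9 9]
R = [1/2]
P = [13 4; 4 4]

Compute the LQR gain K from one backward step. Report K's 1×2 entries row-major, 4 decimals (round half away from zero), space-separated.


BᵀP = [7.5000 -6.0000]
S = R + BᵀPB = [1/2] + [29.2500] = [29.7500]
BᵀPA = [-6.7500 33.0000]
K = S⁻¹·BᵀPA = [-0.2269 1.1092]
A−BK = [-0.1597 2.3361; -0.1807 2.8277]
AᵀP(A−BK) = [0.7185 -10.5126; -10.5126 156.3950]
P' = Q + AᵀP(A−BK) = [13.7185 -19.5126; -19.5126 165.3950]
tr(P') = 179.1134

-0.2269 1.1092


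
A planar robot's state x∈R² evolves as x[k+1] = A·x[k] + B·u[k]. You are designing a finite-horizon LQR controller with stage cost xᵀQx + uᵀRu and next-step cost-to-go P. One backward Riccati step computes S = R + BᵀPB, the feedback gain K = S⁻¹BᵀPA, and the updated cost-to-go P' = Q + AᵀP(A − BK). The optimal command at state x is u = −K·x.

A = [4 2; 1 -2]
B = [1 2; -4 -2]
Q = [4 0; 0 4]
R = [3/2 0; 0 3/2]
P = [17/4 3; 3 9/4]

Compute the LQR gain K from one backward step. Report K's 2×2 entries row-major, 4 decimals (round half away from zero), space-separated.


BᵀP = [-7.7500 -6.0000; 2.5000 1.5000]
S = R + BᵀPB = [3/2 0; 0 3/2] + [16.2500 -3.5000; -3.5000 2.0000] = [17.7500 -3.5000; -3.5000 3.5000]
BᵀPA = [-37.0000 -3.5000; 11.5000 2.0000]
K = S⁻¹·BᵀPA = [-1.7895 -0.1053; 1.4962 0.4662]
A−BK = [2.7970 1.1729; -3.1654 -1.4887]
AᵀP(A−BK) = [10.8327 2.2444; 2.2444 0.6992]
P' = Q + AᵀP(A−BK) = [14.8327 2.2444; 2.2444 4.6992]
tr(P') = 19.5320

-1.7895 -0.1053 1.4962 0.4662


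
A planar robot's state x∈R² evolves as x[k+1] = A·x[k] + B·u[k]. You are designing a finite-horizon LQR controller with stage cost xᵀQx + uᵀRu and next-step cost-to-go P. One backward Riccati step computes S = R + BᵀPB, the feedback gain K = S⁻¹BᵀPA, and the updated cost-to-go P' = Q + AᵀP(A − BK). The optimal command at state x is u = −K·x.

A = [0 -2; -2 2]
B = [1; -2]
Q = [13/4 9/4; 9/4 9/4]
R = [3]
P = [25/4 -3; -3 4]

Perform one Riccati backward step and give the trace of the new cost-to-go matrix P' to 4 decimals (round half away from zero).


BᵀP = [12.2500 -11.0000]
S = R + BᵀPB = [3] + [34.2500] = [37.2500]
BᵀPA = [22.0000 -46.5000]
K = S⁻¹·BᵀPA = [0.5906 -1.2483]
A−BK = [-0.5906 -0.7517; -0.8188 -0.4966]
AᵀP(A−BK) = [3.0067 -0.5369; -0.5369 6.9530]
P' = Q + AᵀP(A−BK) = [6.2567 1.7131; 1.7131 9.2030]
tr(P') = 15.4597

15.4597


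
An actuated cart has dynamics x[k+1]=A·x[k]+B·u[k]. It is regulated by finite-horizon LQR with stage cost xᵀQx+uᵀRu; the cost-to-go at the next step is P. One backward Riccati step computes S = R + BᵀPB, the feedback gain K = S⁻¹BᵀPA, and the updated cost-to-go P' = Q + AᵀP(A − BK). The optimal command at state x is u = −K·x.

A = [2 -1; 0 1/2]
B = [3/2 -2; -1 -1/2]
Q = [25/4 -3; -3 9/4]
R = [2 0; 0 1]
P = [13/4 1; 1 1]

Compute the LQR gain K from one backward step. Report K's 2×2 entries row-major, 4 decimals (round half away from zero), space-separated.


BᵀP = [3.8750 0.5000; -7.0000 -2.5000]
S = R + BᵀPB = [2 0; 0 1] + [5.3125 -8.0000; -8.0000 15.2500] = [7.3125 -8.0000; -8.0000 16.2500]
BᵀPA = [7.7500 -3.6250; -14.0000 5.7500]
K = S⁻¹·BᵀPA = [0.2542 -0.2354; -0.7364 0.2380]
A−BK = [0.1459 -0.1710; -0.1140 0.3836]
AᵀP(A−BK) = [0.7204 -0.3443; -0.3443 0.2784]
P' = Q + AᵀP(A−BK) = [6.9704 -3.3443; -3.3443 2.5284]
tr(P') = 9.4989

0.2542 -0.2354 -0.7364 0.2380


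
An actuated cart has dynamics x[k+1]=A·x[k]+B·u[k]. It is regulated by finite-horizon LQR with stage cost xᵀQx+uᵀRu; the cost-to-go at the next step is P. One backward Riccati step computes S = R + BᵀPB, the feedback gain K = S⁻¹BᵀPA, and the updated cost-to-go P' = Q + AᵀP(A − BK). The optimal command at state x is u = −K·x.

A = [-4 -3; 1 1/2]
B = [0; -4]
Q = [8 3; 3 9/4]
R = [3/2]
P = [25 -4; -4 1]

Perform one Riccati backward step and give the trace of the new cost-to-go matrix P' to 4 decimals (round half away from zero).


273.4143

BᵀP = [16.0000 -4.0000]
S = R + BᵀPB = [3/2] + [16.0000] = [17.5000]
BᵀPA = [-68.0000 -50.0000]
K = S⁻¹·BᵀPA = [-3.8857 -2.8571]
A−BK = [-4.0000 -3.0000; -14.5429 -10.9286]
AᵀP(A−BK) = [168.7714 126.2143; 126.2143 94.3929]
P' = Q + AᵀP(A−BK) = [176.7714 129.2143; 129.2143 96.6429]
tr(P') = 273.4143


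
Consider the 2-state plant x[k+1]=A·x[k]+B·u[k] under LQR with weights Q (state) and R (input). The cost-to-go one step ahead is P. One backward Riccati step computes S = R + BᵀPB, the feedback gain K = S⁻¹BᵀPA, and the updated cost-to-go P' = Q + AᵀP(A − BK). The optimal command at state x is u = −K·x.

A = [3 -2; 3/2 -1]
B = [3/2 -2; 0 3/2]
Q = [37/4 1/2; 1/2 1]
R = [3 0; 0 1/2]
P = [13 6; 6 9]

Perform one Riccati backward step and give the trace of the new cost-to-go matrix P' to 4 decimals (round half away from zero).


48.4868

BᵀP = [19.5000 9.0000; -17.0000 1.5000]
S = R + BᵀPB = [3 0; 0 1/2] + [29.2500 -25.5000; -25.5000 36.2500] = [32.2500 -25.5000; -25.5000 36.7500]
BᵀPA = [72.0000 -48.0000; -48.7500 32.5000]
K = S⁻¹·BᵀPA = [2.6225 -1.7483; 0.4932 -0.3288]
A−BK = [0.0526 -0.0351; 0.7603 -0.5068]
AᵀP(A−BK) = [26.4716 -17.6477; -17.6477 11.7652]
P' = Q + AᵀP(A−BK) = [35.7216 -17.1477; -17.1477 12.7652]
tr(P') = 48.4868


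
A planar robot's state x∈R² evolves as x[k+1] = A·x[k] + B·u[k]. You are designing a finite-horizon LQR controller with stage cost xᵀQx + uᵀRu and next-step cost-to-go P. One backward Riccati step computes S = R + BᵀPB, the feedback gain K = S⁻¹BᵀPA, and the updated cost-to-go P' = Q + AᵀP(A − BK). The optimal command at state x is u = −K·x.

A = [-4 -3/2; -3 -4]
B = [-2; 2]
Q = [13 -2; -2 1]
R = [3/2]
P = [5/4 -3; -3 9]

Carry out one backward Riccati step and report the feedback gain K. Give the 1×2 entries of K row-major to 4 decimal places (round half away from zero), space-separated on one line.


BᵀP = [-8.5000 24.0000]
S = R + BᵀPB = [3/2] + [65.0000] = [66.5000]
BᵀPA = [-38.0000 -83.2500]
K = S⁻¹·BᵀPA = [-0.5714 -1.2519]
A−BK = [-5.1429 -4.0038; -1.8571 -1.4962]
AᵀP(A−BK) = [7.2857 6.4286; 6.4286 6.5935]
P' = Q + AᵀP(A−BK) = [20.2857 4.4286; 4.4286 7.5935]
tr(P') = 27.8792

-0.5714 -1.2519


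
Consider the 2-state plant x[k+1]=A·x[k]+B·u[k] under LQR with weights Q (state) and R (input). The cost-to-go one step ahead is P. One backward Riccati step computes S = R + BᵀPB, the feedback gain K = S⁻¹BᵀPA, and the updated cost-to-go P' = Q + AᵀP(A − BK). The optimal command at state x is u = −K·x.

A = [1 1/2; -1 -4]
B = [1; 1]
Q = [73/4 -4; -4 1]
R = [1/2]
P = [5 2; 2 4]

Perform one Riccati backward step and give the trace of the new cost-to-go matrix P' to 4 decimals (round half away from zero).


BᵀP = [7.0000 6.0000]
S = R + BᵀPB = [1/2] + [13.0000] = [13.5000]
BᵀPA = [1.0000 -20.5000]
K = S⁻¹·BᵀPA = [0.0741 -1.5185]
A−BK = [0.9259 2.0185; -1.0741 -2.4815]
AᵀP(A−BK) = [4.9259 11.0185; 11.0185 26.1204]
P' = Q + AᵀP(A−BK) = [23.1759 7.0185; 7.0185 27.1204]
tr(P') = 50.2963

50.2963


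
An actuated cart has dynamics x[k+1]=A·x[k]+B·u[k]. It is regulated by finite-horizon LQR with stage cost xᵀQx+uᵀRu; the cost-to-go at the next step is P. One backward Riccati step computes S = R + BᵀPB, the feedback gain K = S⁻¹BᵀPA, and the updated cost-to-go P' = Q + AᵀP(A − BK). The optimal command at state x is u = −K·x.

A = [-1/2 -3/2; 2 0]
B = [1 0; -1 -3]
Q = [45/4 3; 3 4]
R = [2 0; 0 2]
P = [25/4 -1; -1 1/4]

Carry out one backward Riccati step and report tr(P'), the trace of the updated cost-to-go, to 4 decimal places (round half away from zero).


18.6815

BᵀP = [7.2500 -1.2500; 3.0000 -0.7500]
S = R + BᵀPB = [2 0; 0 2] + [8.5000 3.7500; 3.7500 2.2500] = [10.5000 3.7500; 3.7500 4.2500]
BᵀPA = [-6.1250 -10.8750; -3.0000 -4.5000]
K = S⁻¹·BᵀPA = [-0.4836 -0.9601; -0.2791 -0.2117]
A−BK = [-0.0164 -0.5399; 0.6789 -1.5951]
AᵀP(A−BK) = [0.7628 1.1718; 1.1718 2.6687]
P' = Q + AᵀP(A−BK) = [12.0128 4.1718; 4.1718 6.6687]
tr(P') = 18.6815


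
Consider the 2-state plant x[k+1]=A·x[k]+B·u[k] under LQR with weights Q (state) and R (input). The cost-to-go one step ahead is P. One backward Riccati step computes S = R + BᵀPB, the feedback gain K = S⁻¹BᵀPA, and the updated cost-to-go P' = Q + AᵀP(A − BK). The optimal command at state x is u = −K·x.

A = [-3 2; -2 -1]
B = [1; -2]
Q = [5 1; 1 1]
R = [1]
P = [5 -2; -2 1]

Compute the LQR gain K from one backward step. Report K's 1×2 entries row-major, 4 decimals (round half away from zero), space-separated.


BᵀP = [9.0000 -4.0000]
S = R + BᵀPB = [1] + [17.0000] = [18.0000]
BᵀPA = [-19.0000 22.0000]
K = S⁻¹·BᵀPA = [-1.0556 1.2222]
A−BK = [-1.9444 0.7778; -4.1111 1.4444]
AᵀP(A−BK) = [4.9444 -2.7778; -2.7778 2.1111]
P' = Q + AᵀP(A−BK) = [9.9444 -1.7778; -1.7778 3.1111]
tr(P') = 13.0556

-1.0556 1.2222


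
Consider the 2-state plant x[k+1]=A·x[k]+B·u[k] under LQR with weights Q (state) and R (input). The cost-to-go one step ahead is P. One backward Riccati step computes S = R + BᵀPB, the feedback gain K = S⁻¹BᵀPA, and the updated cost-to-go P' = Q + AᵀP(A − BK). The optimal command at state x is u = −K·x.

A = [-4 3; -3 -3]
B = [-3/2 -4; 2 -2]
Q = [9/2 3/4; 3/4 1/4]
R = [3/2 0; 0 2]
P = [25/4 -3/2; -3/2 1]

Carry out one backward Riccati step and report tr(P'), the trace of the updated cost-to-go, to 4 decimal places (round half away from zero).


BᵀP = [-12.3750 4.2500; -22.0000 4.0000]
S = R + BᵀPB = [3/2 0; 0 2] + [27.0625 41.0000; 41.0000 80.0000] = [28.5625 41.0000; 41.0000 82.0000]
BᵀPA = [36.7500 -49.8750; 76.0000 -78.0000]
K = S⁻¹·BᵀPA = [-0.1550 -1.3488; 1.0043 -0.2768]
A−BK = [-0.2152 -0.1305; -0.6812 -0.8559]
AᵀP(A−BK) = [2.3672 0.1066; 0.1066 3.3863]
P' = Q + AᵀP(A−BK) = [6.8672 0.8566; 0.8566 3.6363]
tr(P') = 10.5035

10.5035


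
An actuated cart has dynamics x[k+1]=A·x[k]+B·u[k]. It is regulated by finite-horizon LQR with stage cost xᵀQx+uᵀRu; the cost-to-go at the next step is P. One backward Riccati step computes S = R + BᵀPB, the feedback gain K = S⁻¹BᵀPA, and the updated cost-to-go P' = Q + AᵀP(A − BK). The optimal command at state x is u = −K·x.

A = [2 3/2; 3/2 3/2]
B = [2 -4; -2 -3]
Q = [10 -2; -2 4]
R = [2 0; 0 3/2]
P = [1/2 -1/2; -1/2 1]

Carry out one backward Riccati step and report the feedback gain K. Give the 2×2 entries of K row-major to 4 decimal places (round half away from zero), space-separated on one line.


BᵀP = [2.0000 -3.0000; -0.5000 -1.0000]
S = R + BᵀPB = [2 0; 0 3/2] + [10.0000 1.0000; 1.0000 5.0000] = [12.0000 1.0000; 1.0000 6.5000]
BᵀPA = [-0.5000 -1.5000; -2.5000 -2.2500]
K = S⁻¹·BᵀPA = [-0.0097 -0.0974; -0.3831 -0.3312]
A−BK = [0.4870 0.3701; 0.3312 0.3117]
AᵀP(A−BK) = [0.2873 0.2484; 0.2484 0.2338]
P' = Q + AᵀP(A−BK) = [10.2873 -1.7516; -1.7516 4.2338]
tr(P') = 14.5211

-0.0097 -0.0974 -0.3831 -0.3312


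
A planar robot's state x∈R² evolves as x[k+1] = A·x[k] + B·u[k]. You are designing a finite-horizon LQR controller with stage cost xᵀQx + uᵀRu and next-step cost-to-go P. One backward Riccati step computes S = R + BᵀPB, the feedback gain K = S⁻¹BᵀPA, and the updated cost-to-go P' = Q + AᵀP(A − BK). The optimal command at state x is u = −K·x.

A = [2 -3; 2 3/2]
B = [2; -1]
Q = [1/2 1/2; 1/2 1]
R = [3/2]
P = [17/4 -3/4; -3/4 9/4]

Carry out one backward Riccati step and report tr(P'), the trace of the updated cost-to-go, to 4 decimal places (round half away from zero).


19.5671

BᵀP = [9.2500 -3.7500]
S = R + BᵀPB = [3/2] + [22.2500] = [23.7500]
BᵀPA = [11.0000 -33.3750]
K = S⁻¹·BᵀPA = [0.4632 -1.4053]
A−BK = [1.0737 -0.1895; 2.4632 0.0947]
AᵀP(A−BK) = [14.9053 -1.0421; -1.0421 3.1618]
P' = Q + AᵀP(A−BK) = [15.4053 -0.5421; -0.5421 4.1618]
tr(P') = 19.5671


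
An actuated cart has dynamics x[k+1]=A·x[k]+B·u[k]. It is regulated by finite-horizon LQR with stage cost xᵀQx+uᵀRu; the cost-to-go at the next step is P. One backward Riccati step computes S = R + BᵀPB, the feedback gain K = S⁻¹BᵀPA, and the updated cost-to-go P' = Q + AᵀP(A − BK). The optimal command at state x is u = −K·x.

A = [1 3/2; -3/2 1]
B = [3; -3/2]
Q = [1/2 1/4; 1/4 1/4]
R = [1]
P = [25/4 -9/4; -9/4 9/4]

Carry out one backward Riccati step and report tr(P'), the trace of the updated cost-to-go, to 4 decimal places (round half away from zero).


BᵀP = [22.1250 -10.1250]
S = R + BᵀPB = [1] + [81.5625] = [82.5625]
BᵀPA = [37.3125 23.0625]
K = S⁻¹·BᵀPA = [0.4519 0.2793]
A−BK = [-0.3558 0.6620; -0.8221 1.4190]
AᵀP(A−BK) = [1.1998 -1.6101; -1.6101 3.1204]
P' = Q + AᵀP(A−BK) = [1.6998 -1.3601; -1.3601 3.3704]
tr(P') = 5.0702

5.0702


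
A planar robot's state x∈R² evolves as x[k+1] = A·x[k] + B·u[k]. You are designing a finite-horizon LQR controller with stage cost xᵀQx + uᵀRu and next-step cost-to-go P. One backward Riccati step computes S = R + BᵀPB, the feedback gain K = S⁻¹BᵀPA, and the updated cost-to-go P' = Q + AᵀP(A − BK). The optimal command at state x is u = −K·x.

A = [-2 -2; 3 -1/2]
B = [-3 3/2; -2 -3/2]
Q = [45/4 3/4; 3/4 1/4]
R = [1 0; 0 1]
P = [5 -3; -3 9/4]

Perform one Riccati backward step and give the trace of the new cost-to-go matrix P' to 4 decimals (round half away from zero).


14.4755

BᵀP = [-9.0000 4.5000; 12.0000 -7.8750]
S = R + BᵀPB = [1 0; 0 1] + [18.0000 -20.2500; -20.2500 29.8125] = [19.0000 -20.2500; -20.2500 30.8125]
BᵀPA = [31.5000 15.7500; -47.6250 -20.0625]
K = S⁻¹·BᵀPA = [0.0353 0.4506; -1.5225 -0.3550]
A−BK = [0.3895 -0.1156; 0.7869 -0.1311]
AᵀP(A−BK) = [2.6319 0.5251; 0.5251 0.3436]
P' = Q + AᵀP(A−BK) = [13.8819 1.2751; 1.2751 0.5936]
tr(P') = 14.4755


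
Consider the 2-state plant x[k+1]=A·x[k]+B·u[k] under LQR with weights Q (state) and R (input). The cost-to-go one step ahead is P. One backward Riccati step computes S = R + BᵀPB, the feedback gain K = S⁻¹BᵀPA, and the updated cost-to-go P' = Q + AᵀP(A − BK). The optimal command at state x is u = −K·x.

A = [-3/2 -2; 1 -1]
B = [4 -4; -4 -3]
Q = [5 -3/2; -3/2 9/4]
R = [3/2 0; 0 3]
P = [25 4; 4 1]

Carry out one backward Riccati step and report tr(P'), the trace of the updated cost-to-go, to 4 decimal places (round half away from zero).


7.9129

BᵀP = [84.0000 12.0000; -112.0000 -19.0000]
S = R + BᵀPB = [3/2 0; 0 3] + [288.0000 -372.0000; -372.0000 505.0000] = [289.5000 -372.0000; -372.0000 508.0000]
BᵀPA = [-114.0000 -180.0000; 149.0000 243.0000]
K = S⁻¹·BᵀPA = [-0.2861 -0.1202; 0.0838 0.3903]
A−BK = [-0.0204 0.0422; 0.1069 -0.3101]
AᵀP(A−BK) = [0.1482 0.1384; 0.1384 0.5147]
P' = Q + AᵀP(A−BK) = [5.1482 -1.3616; -1.3616 2.7647]
tr(P') = 7.9129


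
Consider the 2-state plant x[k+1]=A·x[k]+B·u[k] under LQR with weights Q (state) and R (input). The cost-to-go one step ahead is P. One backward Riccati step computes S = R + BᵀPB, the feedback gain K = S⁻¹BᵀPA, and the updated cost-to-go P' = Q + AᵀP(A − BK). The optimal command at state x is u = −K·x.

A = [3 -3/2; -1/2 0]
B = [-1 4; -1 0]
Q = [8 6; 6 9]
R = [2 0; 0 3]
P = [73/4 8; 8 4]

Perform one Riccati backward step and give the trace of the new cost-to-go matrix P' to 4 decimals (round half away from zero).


BᵀP = [-26.2500 -12.0000; 73.0000 32.0000]
S = R + BᵀPB = [2 0; 0 3] + [38.2500 -105.0000; -105.0000 292.0000] = [40.2500 -105.0000; -105.0000 295.0000]
BᵀPA = [-72.7500 39.3750; 203.0000 -109.5000]
K = S⁻¹·BᵀPA = [-0.1723 0.1392; 0.6268 -0.3216]
A−BK = [0.3205 -0.0742; -0.6723 0.1392]
AᵀP(A−BK) = [1.4730 -0.7052; -0.7052 0.3619]
P' = Q + AᵀP(A−BK) = [9.4730 5.2948; 5.2948 9.3619]
tr(P') = 18.8349

18.8349


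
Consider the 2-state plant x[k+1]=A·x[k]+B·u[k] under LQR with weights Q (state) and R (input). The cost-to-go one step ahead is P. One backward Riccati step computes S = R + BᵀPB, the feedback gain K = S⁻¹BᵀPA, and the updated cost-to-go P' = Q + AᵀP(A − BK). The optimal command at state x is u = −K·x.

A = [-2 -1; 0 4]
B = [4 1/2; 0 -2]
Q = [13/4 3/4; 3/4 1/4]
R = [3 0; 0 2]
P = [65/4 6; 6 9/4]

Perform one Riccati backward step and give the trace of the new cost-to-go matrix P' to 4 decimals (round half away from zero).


4.7925

BᵀP = [65.0000 24.0000; -3.8750 -1.5000]
S = R + BᵀPB = [3 0; 0 2] + [260.0000 -15.5000; -15.5000 1.0625] = [263.0000 -15.5000; -15.5000 3.0625]
BᵀPA = [-130.0000 31.0000; 7.7500 -2.1250]
K = S⁻¹·BᵀPA = [-0.4919 0.1097; 0.0411 -0.1387]
A−BK = [-0.0531 -1.3695; 0.0823 3.7227]
AᵀP(A−BK) = [0.7378 -0.1645; -0.1645 0.5547]
P' = Q + AᵀP(A−BK) = [3.9878 0.5855; 0.5855 0.8047]
tr(P') = 4.7925


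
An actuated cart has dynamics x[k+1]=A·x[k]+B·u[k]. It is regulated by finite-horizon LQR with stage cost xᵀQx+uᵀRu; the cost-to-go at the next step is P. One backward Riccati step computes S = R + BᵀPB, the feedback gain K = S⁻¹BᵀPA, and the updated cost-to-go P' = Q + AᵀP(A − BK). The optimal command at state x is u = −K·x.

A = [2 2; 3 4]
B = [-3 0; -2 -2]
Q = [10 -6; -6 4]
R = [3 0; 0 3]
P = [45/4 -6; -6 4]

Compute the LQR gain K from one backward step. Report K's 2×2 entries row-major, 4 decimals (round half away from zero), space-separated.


BᵀP = [-21.7500 10.0000; 12.0000 -8.0000]
S = R + BᵀPB = [3 0; 0 3] + [45.2500 -20.0000; -20.0000 16.0000] = [48.2500 -20.0000; -20.0000 19.0000]
BᵀPA = [-13.5000 -3.5000; 0.0000 -8.0000]
K = S⁻¹·BᵀPA = [-0.4964 -0.4383; -0.5225 -0.8824]
A−BK = [0.5109 0.6851; 0.9623 1.3585]
AᵀP(A−BK) = [2.2990 3.0827; 3.0827 4.4064]
P' = Q + AᵀP(A−BK) = [12.2990 -2.9173; -2.9173 8.4064]
tr(P') = 20.7054

-0.4964 -0.4383 -0.5225 -0.8824


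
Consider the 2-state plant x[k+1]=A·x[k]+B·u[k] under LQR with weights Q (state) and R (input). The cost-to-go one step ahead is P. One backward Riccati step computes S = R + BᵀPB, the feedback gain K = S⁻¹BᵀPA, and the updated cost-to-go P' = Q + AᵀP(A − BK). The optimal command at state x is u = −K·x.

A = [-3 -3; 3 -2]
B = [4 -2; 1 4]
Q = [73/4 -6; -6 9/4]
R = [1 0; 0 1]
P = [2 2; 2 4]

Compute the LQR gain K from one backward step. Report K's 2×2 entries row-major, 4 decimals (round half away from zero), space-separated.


-0.3067 -0.8683 0.7948 -0.2851

BᵀP = [10.0000 12.0000; 4.0000 12.0000]
S = R + BᵀPB = [1 0; 0 1] + [52.0000 28.0000; 28.0000 40.0000] = [53.0000 28.0000; 28.0000 41.0000]
BᵀPA = [6.0000 -54.0000; 24.0000 -36.0000]
K = S⁻¹·BᵀPA = [-0.3067 -0.8683; 0.7948 -0.2851]
A−BK = [-0.1836 -0.0972; 0.1274 0.0086]
AᵀP(A−BK) = [0.7646 0.0518; 0.0518 0.8510]
P' = Q + AᵀP(A−BK) = [19.0146 -5.9482; -5.9482 3.1010]
tr(P') = 22.1156


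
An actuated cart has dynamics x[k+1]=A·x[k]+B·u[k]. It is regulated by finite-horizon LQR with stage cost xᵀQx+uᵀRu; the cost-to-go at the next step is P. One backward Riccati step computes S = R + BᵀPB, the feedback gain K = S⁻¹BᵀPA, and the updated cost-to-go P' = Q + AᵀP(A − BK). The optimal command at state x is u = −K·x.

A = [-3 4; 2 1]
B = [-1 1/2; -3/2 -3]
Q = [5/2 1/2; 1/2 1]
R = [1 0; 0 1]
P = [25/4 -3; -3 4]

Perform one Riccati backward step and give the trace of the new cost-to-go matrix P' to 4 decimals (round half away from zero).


BᵀP = [-1.7500 -3.0000; 12.1250 -13.5000]
S = R + BᵀPB = [1 0; 0 1] + [6.2500 8.1250; 8.1250 46.5625] = [7.2500 8.1250; 8.1250 47.5625]
BᵀPA = [-0.7500 -10.0000; -63.3750 35.0000]
K = S⁻¹·BᵀPA = [1.7189 -2.7258; -1.6261 1.2015]
A−BK = [-0.4681 0.6734; -0.2999 0.5158]
AᵀP(A−BK) = [6.4855 -7.8978; -7.8978 10.6882]
P' = Q + AᵀP(A−BK) = [8.9855 -7.3978; -7.3978 11.6882]
tr(P') = 20.6737

20.6737


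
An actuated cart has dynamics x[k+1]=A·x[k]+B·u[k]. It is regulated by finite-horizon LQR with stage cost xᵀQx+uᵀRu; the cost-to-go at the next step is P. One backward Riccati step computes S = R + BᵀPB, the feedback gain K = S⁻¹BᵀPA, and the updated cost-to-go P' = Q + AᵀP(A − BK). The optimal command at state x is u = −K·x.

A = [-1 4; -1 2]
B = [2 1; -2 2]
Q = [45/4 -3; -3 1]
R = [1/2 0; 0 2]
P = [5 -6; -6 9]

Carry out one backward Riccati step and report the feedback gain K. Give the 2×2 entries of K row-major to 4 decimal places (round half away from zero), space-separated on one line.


BᵀP = [22.0000 -30.0000; -7.0000 12.0000]
S = R + BᵀPB = [1/2 0; 0 2] + [104.0000 -38.0000; -38.0000 17.0000] = [104.5000 -38.0000; -38.0000 19.0000]
BᵀPA = [8.0000 28.0000; -5.0000 -4.0000]
K = S⁻¹·BᵀPA = [-0.0702 0.7018; -0.4035 1.1930]
A−BK = [-0.4561 1.4035; -0.3333 1.0175]
AᵀP(A−BK) = [0.5439 -1.6491; -1.6491 5.1228]
P' = Q + AᵀP(A−BK) = [11.7939 -4.6491; -4.6491 6.1228]
tr(P') = 17.9167

-0.0702 0.7018 -0.4035 1.1930


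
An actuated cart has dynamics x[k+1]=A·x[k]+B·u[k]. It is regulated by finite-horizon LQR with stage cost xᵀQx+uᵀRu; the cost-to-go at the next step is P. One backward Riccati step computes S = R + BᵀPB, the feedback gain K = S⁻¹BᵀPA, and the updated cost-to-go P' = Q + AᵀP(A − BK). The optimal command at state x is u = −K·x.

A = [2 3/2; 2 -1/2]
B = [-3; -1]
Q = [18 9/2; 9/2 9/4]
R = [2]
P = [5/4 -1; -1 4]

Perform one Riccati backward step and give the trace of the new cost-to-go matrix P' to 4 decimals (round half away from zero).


BᵀP = [-2.7500 -1.0000]
S = R + BᵀPB = [2] + [9.2500] = [11.2500]
BᵀPA = [-7.5000 -3.6250]
K = S⁻¹·BᵀPA = [-0.6667 -0.3222]
A−BK = [0.0000 0.5333; 1.3333 -0.8222]
AᵀP(A−BK) = [8.0000 -4.6667; -4.6667 4.1444]
P' = Q + AᵀP(A−BK) = [26.0000 -0.1667; -0.1667 6.3944]
tr(P') = 32.3944

32.3944


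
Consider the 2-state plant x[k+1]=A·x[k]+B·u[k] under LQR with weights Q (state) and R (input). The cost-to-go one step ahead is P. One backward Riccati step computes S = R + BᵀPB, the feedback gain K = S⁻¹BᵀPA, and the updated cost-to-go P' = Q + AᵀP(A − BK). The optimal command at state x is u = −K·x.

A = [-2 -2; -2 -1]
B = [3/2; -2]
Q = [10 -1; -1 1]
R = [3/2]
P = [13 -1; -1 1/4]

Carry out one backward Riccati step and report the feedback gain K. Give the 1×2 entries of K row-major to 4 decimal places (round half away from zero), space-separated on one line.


BᵀP = [21.5000 -2.0000]
S = R + BᵀPB = [3/2] + [36.2500] = [37.7500]
BᵀPA = [-39.0000 -41.0000]
K = S⁻¹·BᵀPA = [-1.0331 -1.0861]
A−BK = [-0.4503 -0.3709; -4.0662 -3.1722]
AᵀP(A−BK) = [4.7086 4.1424; 4.1424 3.7202]
P' = Q + AᵀP(A−BK) = [14.7086 3.1424; 3.1424 4.7202]
tr(P') = 19.4288

-1.0331 -1.0861


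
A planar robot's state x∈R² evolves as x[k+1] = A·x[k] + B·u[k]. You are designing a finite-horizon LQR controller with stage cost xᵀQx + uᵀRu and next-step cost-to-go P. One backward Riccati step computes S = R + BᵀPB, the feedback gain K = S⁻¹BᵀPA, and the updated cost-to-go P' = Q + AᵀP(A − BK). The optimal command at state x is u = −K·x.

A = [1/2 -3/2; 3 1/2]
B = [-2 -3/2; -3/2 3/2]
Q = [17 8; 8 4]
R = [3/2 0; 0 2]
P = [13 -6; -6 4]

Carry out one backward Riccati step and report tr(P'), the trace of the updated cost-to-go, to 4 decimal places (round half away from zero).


BᵀP = [-17.0000 6.0000; -28.5000 15.0000]
S = R + BᵀPB = [3/2 0; 0 2] + [25.0000 34.5000; 34.5000 65.2500] = [26.5000 34.5000; 34.5000 67.2500]
BᵀPA = [9.5000 28.5000; 30.7500 50.2500]
K = S⁻¹·BᵀPA = [-0.7130 0.3092; 0.8230 0.5886]
A−BK = [0.3086 0.0013; 0.6960 0.0809]
AᵀP(A−BK) = [2.7155 0.7134; 0.7134 0.8612]
P' = Q + AᵀP(A−BK) = [19.7155 8.7134; 8.7134 4.8612]
tr(P') = 24.5768

24.5768


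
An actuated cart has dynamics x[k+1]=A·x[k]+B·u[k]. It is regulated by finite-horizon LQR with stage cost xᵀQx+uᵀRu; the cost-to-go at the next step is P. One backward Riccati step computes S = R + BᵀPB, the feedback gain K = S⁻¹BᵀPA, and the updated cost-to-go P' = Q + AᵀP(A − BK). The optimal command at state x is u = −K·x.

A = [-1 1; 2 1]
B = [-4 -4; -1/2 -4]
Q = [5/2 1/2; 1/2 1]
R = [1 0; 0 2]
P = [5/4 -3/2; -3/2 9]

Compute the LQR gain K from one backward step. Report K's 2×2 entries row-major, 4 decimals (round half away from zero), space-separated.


BᵀP = [-4.2500 1.5000; 1.0000 -30.0000]
S = R + BᵀPB = [1 0; 0 2] + [16.2500 11.0000; 11.0000 116.0000] = [17.2500 11.0000; 11.0000 118.0000]
BᵀPA = [7.2500 -2.7500; -61.0000 -29.0000]
K = S⁻¹·BᵀPA = [0.7973 -0.0029; -0.5913 -0.2455]
A−BK = [-0.1758 0.0065; 0.0336 0.0166]
AᵀP(A−BK) = [1.4014 0.2956; 0.2956 0.1227]
P' = Q + AᵀP(A−BK) = [3.9014 0.7956; 0.7956 1.1227]
tr(P') = 5.0242

0.7973 -0.0029 -0.5913 -0.2455


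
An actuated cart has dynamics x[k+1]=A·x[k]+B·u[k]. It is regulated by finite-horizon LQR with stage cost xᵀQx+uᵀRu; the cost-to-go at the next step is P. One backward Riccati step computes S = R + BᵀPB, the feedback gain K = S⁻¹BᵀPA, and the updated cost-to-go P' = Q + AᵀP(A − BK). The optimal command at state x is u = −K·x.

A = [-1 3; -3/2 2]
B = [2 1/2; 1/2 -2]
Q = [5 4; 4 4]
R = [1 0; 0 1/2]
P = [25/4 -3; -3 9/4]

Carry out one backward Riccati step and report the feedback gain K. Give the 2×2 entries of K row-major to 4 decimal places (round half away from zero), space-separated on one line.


BᵀP = [11.0000 -4.8750; 9.1250 -6.0000]
S = R + BᵀPB = [1 0; 0 1/2] + [19.5625 15.2500; 15.2500 16.5625] = [20.5625 15.2500; 15.2500 17.0625]
BᵀPA = [-3.6875 23.2500; -0.1250 15.3750]
K = S⁻¹·BᵀPA = [-0.5158 1.3716; 0.4537 -0.3248]
A−BK = [-0.1952 0.4193; -0.3347 0.6647]
AᵀP(A−BK) = [0.4672 -0.9830; -0.9830 2.3545]
P' = Q + AᵀP(A−BK) = [5.4672 3.0170; 3.0170 6.3545]
tr(P') = 11.8217

-0.5158 1.3716 0.4537 -0.3248


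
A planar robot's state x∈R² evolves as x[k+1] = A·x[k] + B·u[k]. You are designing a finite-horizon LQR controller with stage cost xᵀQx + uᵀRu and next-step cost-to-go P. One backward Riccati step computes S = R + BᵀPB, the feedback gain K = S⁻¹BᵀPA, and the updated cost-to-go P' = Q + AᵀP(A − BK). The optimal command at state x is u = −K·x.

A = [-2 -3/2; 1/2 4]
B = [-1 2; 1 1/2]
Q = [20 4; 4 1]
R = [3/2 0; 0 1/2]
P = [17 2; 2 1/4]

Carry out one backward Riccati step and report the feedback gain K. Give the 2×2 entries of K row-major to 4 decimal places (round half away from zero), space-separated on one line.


0.1351 0.1130 -0.8788 -0.4481

BᵀP = [-15.0000 -1.7500; 35.0000 4.1250]
S = R + BᵀPB = [3/2 0; 0 1/2] + [13.2500 -30.8750; -30.8750 72.0625] = [14.7500 -30.8750; -30.8750 72.5625]
BᵀPA = [29.1250 15.5000; -67.9375 -36.0000]
K = S⁻¹·BᵀPA = [0.1351 0.1130; -0.8788 -0.4481]
A−BK = [-0.1073 -0.4909; 0.8043 4.1111]
AᵀP(A−BK) = [0.4258 0.2700; 0.2700 0.3690]
P' = Q + AᵀP(A−BK) = [20.4258 4.2700; 4.2700 1.3690]
tr(P') = 21.7947


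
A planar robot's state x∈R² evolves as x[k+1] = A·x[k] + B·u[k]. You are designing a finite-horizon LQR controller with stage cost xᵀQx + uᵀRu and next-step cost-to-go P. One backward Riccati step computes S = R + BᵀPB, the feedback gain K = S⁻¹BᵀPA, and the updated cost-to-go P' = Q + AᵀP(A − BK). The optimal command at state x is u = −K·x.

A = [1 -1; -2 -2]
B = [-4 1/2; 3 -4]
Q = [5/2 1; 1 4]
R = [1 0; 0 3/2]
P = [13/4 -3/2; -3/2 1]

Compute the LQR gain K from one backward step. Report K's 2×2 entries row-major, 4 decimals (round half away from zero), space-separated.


BᵀP = [-17.5000 9.0000; 7.6250 -4.7500]
S = R + BᵀPB = [1 0; 0 3/2] + [97.0000 -44.7500; -44.7500 22.8125] = [98.0000 -44.7500; -44.7500 24.3125]
BᵀPA = [-35.5000 -0.5000; 17.1250 1.8750]
K = S⁻¹·BᵀPA = [-0.2546 0.1888; 0.2358 0.4246]
A−BK = [-0.1362 -0.4572; -0.2930 -0.8679]
AᵀP(A−BK) = [0.1746 0.1806; 0.1806 0.5483]
P' = Q + AᵀP(A−BK) = [2.6746 1.1806; 1.1806 4.5483]
tr(P') = 7.2229

-0.2546 0.1888 0.2358 0.4246


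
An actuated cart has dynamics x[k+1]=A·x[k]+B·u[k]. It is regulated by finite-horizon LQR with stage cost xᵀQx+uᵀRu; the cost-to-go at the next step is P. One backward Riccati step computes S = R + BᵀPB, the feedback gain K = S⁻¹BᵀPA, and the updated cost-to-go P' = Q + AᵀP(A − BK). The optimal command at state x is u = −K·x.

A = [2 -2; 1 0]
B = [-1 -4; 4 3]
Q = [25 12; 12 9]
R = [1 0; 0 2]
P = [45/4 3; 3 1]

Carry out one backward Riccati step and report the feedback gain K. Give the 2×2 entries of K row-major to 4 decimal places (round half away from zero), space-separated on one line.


0.5882 -0.3529 -0.6807 0.6050

BᵀP = [0.7500 1.0000; -36.0000 -9.0000]
S = R + BᵀPB = [1 0; 0 2] + [3.2500 0.0000; 0.0000 117.0000] = [4.2500 0.0000; 0.0000 119.0000]
BᵀPA = [2.5000 -1.5000; -81.0000 72.0000]
K = S⁻¹·BᵀPA = [0.5882 -0.3529; -0.6807 0.6050]
A−BK = [-0.1345 0.0672; 0.6891 -0.4034]
AᵀP(A−BK) = [1.3950 -1.1092; -1.1092 0.9076]
P' = Q + AᵀP(A−BK) = [26.3950 10.8908; 10.8908 9.9076]
tr(P') = 36.3025


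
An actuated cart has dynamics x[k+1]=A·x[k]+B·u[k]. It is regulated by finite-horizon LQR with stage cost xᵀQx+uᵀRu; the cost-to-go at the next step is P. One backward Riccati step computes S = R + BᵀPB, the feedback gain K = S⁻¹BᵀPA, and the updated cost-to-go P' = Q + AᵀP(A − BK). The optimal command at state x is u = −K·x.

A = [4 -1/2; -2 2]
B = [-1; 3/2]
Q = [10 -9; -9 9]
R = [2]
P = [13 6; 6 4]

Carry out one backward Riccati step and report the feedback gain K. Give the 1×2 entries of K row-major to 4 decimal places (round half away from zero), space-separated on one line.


BᵀP = [-4.0000 0.0000]
S = R + BᵀPB = [2] + [4.0000] = [6.0000]
BᵀPA = [-16.0000 2.0000]
K = S⁻¹·BᵀPA = [-2.6667 0.3333]
A−BK = [1.3333 -0.1667; 2.0000 1.5000]
AᵀP(A−BK) = [85.3333 17.3333; 17.3333 6.5833]
P' = Q + AᵀP(A−BK) = [95.3333 8.3333; 8.3333 15.5833]
tr(P') = 110.9167

-2.6667 0.3333


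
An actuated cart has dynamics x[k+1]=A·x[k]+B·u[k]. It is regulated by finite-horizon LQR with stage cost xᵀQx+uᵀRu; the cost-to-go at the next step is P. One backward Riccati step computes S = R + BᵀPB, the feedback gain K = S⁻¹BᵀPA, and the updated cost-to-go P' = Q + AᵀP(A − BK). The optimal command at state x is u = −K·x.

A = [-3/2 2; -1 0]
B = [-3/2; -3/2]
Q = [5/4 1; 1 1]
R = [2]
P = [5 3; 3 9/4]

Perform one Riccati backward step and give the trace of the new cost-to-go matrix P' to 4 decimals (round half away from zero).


BᵀP = [-12.0000 -7.8750]
S = R + BᵀPB = [2] + [29.8125] = [31.8125]
BᵀPA = [25.8750 -24.0000]
K = S⁻¹·BᵀPA = [0.8134 -0.7544]
A−BK = [-0.2800 0.8684; 0.2200 -1.1316]
AᵀP(A−BK) = [1.4543 -1.4794; -1.4794 1.8939]
P' = Q + AᵀP(A−BK) = [2.7043 -0.4794; -0.4794 2.8939]
tr(P') = 5.5982

5.5982


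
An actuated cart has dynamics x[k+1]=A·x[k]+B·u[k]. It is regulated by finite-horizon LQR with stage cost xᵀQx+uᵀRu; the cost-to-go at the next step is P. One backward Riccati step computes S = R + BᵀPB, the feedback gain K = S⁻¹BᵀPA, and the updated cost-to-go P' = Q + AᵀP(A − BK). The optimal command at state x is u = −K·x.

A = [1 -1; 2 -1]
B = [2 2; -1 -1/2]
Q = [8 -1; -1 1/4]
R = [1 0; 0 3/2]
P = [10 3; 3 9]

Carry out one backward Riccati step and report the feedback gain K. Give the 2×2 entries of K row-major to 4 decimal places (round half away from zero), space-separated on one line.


-1.9971 1.0416 2.4476 -1.5093

BᵀP = [17.0000 -3.0000; 18.5000 1.5000]
S = R + BᵀPB = [1 0; 0 3/2] + [37.0000 35.5000; 35.5000 36.2500] = [38.0000 35.5000; 35.5000 37.7500]
BᵀPA = [11.0000 -14.0000; 21.5000 -20.0000]
K = S⁻¹·BᵀPA = [-1.9971 1.0416; 2.4476 -1.5093]
A−BK = [0.0990 -0.0646; 1.2267 -0.7131]
AᵀP(A−BK) = [27.3443 -16.0072; -16.0072 9.3960]
P' = Q + AᵀP(A−BK) = [35.3443 -17.0072; -17.0072 9.6460]
tr(P') = 44.9903


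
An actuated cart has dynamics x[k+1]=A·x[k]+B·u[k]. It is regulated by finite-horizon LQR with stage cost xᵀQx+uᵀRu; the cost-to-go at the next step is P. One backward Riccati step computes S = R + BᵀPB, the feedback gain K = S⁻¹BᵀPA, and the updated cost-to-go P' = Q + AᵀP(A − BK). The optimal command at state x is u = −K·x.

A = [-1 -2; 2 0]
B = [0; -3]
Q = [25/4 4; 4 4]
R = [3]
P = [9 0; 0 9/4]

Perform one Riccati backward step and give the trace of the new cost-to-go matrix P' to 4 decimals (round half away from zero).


BᵀP = [0.0000 -6.7500]
S = R + BᵀPB = [3] + [20.2500] = [23.2500]
BᵀPA = [-13.5000 0.0000]
K = S⁻¹·BᵀPA = [-0.5806 0.0000]
A−BK = [-1.0000 -2.0000; 0.2581 0.0000]
AᵀP(A−BK) = [10.1613 18.0000; 18.0000 36.0000]
P' = Q + AᵀP(A−BK) = [16.4113 22.0000; 22.0000 40.0000]
tr(P') = 56.4113

56.4113


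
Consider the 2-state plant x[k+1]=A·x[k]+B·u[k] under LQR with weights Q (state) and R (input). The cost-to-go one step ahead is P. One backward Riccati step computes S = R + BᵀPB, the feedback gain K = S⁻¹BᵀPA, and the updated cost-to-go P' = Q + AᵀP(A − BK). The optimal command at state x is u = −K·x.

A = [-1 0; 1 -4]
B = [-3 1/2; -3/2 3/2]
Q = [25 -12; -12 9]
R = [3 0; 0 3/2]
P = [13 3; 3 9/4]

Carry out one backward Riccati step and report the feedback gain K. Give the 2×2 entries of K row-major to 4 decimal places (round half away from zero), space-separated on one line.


0.3602 -0.1408 0.5865 -1.7590

BᵀP = [-43.5000 -12.3750; 11.0000 4.8750]
S = R + BᵀPB = [3 0; 0 3/2] + [149.0625 -40.3125; -40.3125 12.8125] = [152.0625 -40.3125; -40.3125 14.3125]
BᵀPA = [31.1250 49.5000; -6.1250 -19.5000]
K = S⁻¹·BᵀPA = [0.3602 -0.1408; 0.5865 -1.7590]
A−BK = [-0.2127 0.4571; 0.6605 -1.5727]
AᵀP(A−BK) = [1.6320 -3.3915; -3.3915 8.6687]
P' = Q + AᵀP(A−BK) = [26.6320 -15.3915; -15.3915 17.6687]
tr(P') = 44.3007


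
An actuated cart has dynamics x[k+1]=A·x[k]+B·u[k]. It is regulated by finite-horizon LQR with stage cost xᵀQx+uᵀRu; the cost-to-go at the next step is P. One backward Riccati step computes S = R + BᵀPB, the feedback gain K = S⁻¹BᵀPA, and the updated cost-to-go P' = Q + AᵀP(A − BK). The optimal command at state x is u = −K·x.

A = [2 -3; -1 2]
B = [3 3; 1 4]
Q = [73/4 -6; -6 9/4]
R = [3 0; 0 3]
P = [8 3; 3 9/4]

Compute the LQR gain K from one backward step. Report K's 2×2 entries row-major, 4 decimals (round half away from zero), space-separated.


BᵀP = [27.0000 11.2500; 36.0000 18.0000]
S = R + BᵀPB = [3 0; 0 3] + [92.2500 126.0000; 126.0000 180.0000] = [95.2500 126.0000; 126.0000 183.0000]
BᵀPA = [42.7500 -58.5000; 54.0000 -72.0000]
K = S⁻¹·BᵀPA = [0.6556 -1.0507; -0.1563 0.3300]
A−BK = [0.5022 -0.8379; -1.0304 1.7308]
AᵀP(A−BK) = [2.6643 -4.4023; -4.4023 7.2938]
P' = Q + AᵀP(A−BK) = [20.9143 -10.4023; -10.4023 9.5438]
tr(P') = 30.4580

0.6556 -1.0507 -0.1563 0.3300


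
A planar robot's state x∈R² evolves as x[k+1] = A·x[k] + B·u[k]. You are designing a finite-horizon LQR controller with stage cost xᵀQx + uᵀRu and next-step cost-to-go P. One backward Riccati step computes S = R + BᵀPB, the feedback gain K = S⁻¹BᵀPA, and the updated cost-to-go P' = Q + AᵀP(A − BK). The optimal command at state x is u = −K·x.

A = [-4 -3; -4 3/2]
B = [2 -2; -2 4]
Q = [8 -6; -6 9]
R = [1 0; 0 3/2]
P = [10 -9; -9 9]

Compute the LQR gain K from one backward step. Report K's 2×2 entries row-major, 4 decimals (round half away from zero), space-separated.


BᵀP = [38.0000 -36.0000; -56.0000 54.0000]
S = R + BᵀPB = [1 0; 0 3/2] + [148.0000 -220.0000; -220.0000 328.0000] = [149.0000 -220.0000; -220.0000 329.5000]
BᵀPA = [-8.0000 -168.0000; 8.0000 249.0000]
K = S⁻¹·BᵀPA = [-1.2595 -0.8282; -0.8167 0.2027]
A−BK = [-3.1143 -0.9382; -3.2523 -0.9673]
AᵀP(A−BK) = [12.4572 3.7527; 3.7527 1.6353]
P' = Q + AᵀP(A−BK) = [20.4572 -2.2473; -2.2473 10.6353]
tr(P') = 31.0926

-1.2595 -0.8282 -0.8167 0.2027


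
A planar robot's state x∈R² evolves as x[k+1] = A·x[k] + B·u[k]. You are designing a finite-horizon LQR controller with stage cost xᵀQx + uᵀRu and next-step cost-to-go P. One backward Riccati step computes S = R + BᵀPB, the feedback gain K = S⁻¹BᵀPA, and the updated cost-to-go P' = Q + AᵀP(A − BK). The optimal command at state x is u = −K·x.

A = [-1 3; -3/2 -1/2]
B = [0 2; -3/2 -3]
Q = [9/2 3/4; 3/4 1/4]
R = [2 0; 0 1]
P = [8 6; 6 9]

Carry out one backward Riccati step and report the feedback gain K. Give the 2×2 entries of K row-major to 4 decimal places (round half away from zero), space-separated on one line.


BᵀP = [-9.0000 -13.5000; -2.0000 -15.0000]
S = R + BᵀPB = [2 0; 0 1] + [20.2500 22.5000; 22.5000 41.0000] = [22.2500 22.5000; 22.5000 42.0000]
BᵀPA = [29.2500 -20.2500; 24.5000 1.5000]
K = S⁻¹·BᵀPA = [1.5814 -2.0648; -0.2639 1.1419]
A−BK = [-0.4723 0.7163; 0.0806 -0.1716]
AᵀP(A−BK) = [6.4577 -8.8301; -8.8301 12.7250]
P' = Q + AᵀP(A−BK) = [10.9577 -8.0801; -8.0801 12.9750]
tr(P') = 23.9327

1.5814 -2.0648 -0.2639 1.1419


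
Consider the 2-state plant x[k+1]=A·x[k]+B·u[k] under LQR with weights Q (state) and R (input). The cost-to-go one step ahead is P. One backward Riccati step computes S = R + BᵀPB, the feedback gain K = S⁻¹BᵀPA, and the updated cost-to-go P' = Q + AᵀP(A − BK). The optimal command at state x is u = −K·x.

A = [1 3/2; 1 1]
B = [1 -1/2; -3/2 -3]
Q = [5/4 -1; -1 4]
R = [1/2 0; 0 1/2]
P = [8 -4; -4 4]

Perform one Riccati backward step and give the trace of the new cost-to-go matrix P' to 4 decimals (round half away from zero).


6.5002

BᵀP = [14.0000 -10.0000; 8.0000 -10.0000]
S = R + BᵀPB = [1/2 0; 0 1/2] + [29.0000 23.0000; 23.0000 26.0000] = [29.5000 23.0000; 23.0000 26.5000]
BᵀPA = [4.0000 11.0000; -2.0000 2.0000]
K = S⁻¹·BᵀPA = [0.6014 0.9713; -0.5974 -0.7676]
A−BK = [0.0999 0.1449; 0.1098 0.1543]
AᵀP(A−BK) = [0.3996 0.5796; 0.5796 0.8506]
P' = Q + AᵀP(A−BK) = [1.6496 -0.4204; -0.4204 4.8506]
tr(P') = 6.5002
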